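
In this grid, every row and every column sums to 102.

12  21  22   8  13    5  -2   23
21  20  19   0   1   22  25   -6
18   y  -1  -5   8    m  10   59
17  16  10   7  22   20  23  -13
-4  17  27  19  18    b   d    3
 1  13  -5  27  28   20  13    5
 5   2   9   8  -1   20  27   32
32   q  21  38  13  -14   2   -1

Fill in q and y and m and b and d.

q = 11, y = 2, m = 11, b = 18, d = 4

Row 8 has 32 + 21 + 38 + 13 − 14 + 2 − 1 = 91; the blank must be 102 − 91 = 11.
Column 2 has 21 + 20 + 16 + 17 + 13 + 2 + 11 = 100; the blank must be 102 − 100 = 2.
Column 7 has -2 + 25 + 10 + 23 + 13 + 27 + 2 = 98; the blank must be 102 − 98 = 4.
Row 5 has -4 + 17 + 27 + 19 + 18 + 4 + 3 = 84; the blank must be 102 − 84 = 18.
Row 3 has 18 + 2 − 1 − 5 + 8 + 10 + 59 = 91; the blank must be 102 − 91 = 11.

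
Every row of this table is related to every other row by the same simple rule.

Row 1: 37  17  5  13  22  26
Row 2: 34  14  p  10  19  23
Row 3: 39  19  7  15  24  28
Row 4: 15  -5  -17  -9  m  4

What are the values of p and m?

p = 2, m = 0

The difference between any two rows is the same in every column — this is an addition table with the headers hidden.
Row 2 minus row 1 is 14 − 17 = -3, so its entry in column 3 is 5 + (-3) = 2.
Row 4 minus row 1 is -5 − 17 = -22, so its entry in column 5 is 22 + (-22) = 0.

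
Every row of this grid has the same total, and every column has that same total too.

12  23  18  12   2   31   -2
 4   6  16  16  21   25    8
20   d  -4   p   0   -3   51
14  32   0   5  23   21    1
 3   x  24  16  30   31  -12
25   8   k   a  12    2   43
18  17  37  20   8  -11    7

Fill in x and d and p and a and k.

x = 4, d = 6, p = 26, a = 1, k = 5

Rows 1 and 2 both sum to 96, so that's the common total.
Row 5: 3 + 24 + 16 + 30 + 31 − 12 = 92, so its missing entry is 96 − 92 = 4.
Column 2: 23 + 6 + 32 + 4 + 8 + 17 = 90, so its missing entry is 96 − 90 = 6.
Row 3: 20 + 6 − 4 + 0 − 3 + 51 = 70, so its missing entry is 96 − 70 = 26.
Column 4: 12 + 16 + 26 + 5 + 16 + 20 = 95, so its missing entry is 96 − 95 = 1.
Row 6: 25 + 8 + 1 + 12 + 2 + 43 = 91, so its missing entry is 96 − 91 = 5.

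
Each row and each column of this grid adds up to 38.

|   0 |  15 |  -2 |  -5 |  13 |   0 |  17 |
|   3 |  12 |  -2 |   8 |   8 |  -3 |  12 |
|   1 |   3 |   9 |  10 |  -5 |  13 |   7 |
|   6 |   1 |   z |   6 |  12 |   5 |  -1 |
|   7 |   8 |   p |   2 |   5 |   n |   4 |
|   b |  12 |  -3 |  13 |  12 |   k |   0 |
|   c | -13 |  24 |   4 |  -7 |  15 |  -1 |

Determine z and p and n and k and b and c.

z = 9, p = 3, n = 9, k = -1, b = 5, c = 16

Row 7 has -13 + 24 + 4 − 7 + 15 − 1 = 22; the blank must be 38 − 22 = 16.
Column 1 has 0 + 3 + 1 + 6 + 7 + 16 = 33; the blank must be 38 − 33 = 5.
Row 6 has 5 + 12 − 3 + 13 + 12 + 0 = 39; the blank must be 38 − 39 = -1.
Column 6 has 0 − 3 + 13 + 5 − 1 + 15 = 29; the blank must be 38 − 29 = 9.
Row 5 has 7 + 8 + 2 + 5 + 9 + 4 = 35; the blank must be 38 − 35 = 3.
Row 4 has 6 + 1 + 6 + 12 + 5 − 1 = 29; the blank must be 38 − 29 = 9.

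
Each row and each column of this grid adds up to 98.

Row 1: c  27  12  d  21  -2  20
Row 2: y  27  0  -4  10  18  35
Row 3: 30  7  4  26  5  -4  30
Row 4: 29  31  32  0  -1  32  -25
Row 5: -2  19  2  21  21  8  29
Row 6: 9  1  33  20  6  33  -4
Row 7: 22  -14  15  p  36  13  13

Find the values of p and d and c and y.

The known cells in row 2 total 86, leaving 98 − 86 = 12 for the blank.
The known cells in column 1 total 100, leaving 98 − 100 = -2 for the blank.
The known cells in row 7 total 85, leaving 98 − 85 = 13 for the blank.
The known cells in row 1 total 76, leaving 98 − 76 = 22 for the blank.

p = 13, d = 22, c = -2, y = 12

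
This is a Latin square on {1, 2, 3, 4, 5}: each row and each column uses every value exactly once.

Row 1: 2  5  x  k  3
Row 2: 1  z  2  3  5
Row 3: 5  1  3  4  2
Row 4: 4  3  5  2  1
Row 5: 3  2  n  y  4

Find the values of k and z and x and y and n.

For row 2, column 2: row 2 already has {1, 2, 3, 5}; that leaves 4.
Cell (1,4): row 1 is missing {1, 4} and column 4 is missing {1, 5} → 1.
Cell (5,4): column 4 already has {1, 2, 3, 4} → 5.
At (row 5, col 3): row 5 already has {2, 3, 4, 5}, so the value is 1.
Cell (1,3): row 1 already has {1, 2, 3, 5} → 4.

k = 1, z = 4, x = 4, y = 5, n = 1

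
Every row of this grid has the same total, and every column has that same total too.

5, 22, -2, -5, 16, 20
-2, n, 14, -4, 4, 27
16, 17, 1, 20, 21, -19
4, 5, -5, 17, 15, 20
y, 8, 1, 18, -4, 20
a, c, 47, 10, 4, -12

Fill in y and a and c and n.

Rows 1 and 3 both sum to 56, so that's the common total.
Row 2: -2 + 14 − 4 + 4 + 27 = 39, so its missing entry is 56 − 39 = 17.
Row 5: 8 + 1 + 18 − 4 + 20 = 43, so its missing entry is 56 − 43 = 13.
Column 1: 5 − 2 + 16 + 4 + 13 = 36, so its missing entry is 56 − 36 = 20.
Row 6: 20 + 47 + 10 + 4 − 12 = 69, so its missing entry is 56 − 69 = -13.

y = 13, a = 20, c = -13, n = 17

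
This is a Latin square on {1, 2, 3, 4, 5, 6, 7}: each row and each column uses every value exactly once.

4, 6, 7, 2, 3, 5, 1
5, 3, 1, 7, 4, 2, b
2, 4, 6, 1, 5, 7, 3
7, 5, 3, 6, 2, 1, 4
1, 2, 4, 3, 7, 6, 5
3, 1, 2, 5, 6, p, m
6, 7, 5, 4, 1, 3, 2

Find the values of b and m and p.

b = 6, m = 7, p = 4

At (row 2, col 7): row 2 already has {1, 2, 3, 4, 5, 7}, so the value is 6.
At (row 6, col 6): column 6 already has {1, 2, 3, 5, 6, 7}, so the value is 4.
Cell (6,7): row 6 already has {1, 2, 3, 4, 5, 6} → 7.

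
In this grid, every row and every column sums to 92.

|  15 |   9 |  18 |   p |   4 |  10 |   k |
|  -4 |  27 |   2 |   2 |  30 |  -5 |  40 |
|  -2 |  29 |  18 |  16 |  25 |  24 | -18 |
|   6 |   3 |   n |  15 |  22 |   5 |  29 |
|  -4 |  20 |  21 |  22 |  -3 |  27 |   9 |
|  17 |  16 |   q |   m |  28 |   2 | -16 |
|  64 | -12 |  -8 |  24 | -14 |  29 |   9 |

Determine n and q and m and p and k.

n = 12, q = 29, m = 16, p = -3, k = 39

Column 7 has 40 − 18 + 29 + 9 − 16 + 9 = 53; the blank must be 92 − 53 = 39.
Row 1 has 15 + 9 + 18 + 4 + 10 + 39 = 95; the blank must be 92 − 95 = -3.
Column 4 has -3 + 2 + 16 + 15 + 22 + 24 = 76; the blank must be 92 − 76 = 16.
Row 4 has 6 + 3 + 15 + 22 + 5 + 29 = 80; the blank must be 92 − 80 = 12.
Row 6 has 17 + 16 + 16 + 28 + 2 − 16 = 63; the blank must be 92 − 63 = 29.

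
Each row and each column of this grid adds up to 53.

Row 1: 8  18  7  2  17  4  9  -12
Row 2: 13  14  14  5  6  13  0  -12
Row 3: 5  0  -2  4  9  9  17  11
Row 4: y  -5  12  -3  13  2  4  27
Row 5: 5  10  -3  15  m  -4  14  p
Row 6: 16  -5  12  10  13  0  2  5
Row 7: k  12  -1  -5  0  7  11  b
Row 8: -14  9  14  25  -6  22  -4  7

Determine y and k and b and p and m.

Column 5 has 17 + 6 + 9 + 13 + 13 + 0 − 6 = 52; the blank must be 53 − 52 = 1.
Row 4 has -5 + 12 − 3 + 13 + 2 + 4 + 27 = 50; the blank must be 53 − 50 = 3.
Column 1 has 8 + 13 + 5 + 3 + 5 + 16 − 14 = 36; the blank must be 53 − 36 = 17.
Row 7 has 17 + 12 − 1 − 5 + 0 + 7 + 11 = 41; the blank must be 53 − 41 = 12.
Row 5 has 5 + 10 − 3 + 15 + 1 − 4 + 14 = 38; the blank must be 53 − 38 = 15.

y = 3, k = 17, b = 12, p = 15, m = 1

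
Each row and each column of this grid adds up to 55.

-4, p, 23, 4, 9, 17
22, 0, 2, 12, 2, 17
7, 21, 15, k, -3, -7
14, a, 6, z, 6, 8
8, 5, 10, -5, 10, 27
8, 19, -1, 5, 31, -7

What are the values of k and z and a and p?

Row 3: 7 + 21 + 15 − 3 − 7 = 33, so its missing entry is 55 − 33 = 22.
Column 4: 4 + 12 + 22 − 5 + 5 = 38, so its missing entry is 55 − 38 = 17.
Row 4: 14 + 6 + 17 + 6 + 8 = 51, so its missing entry is 55 − 51 = 4.
Row 1: -4 + 23 + 4 + 9 + 17 = 49, so its missing entry is 55 − 49 = 6.

k = 22, z = 17, a = 4, p = 6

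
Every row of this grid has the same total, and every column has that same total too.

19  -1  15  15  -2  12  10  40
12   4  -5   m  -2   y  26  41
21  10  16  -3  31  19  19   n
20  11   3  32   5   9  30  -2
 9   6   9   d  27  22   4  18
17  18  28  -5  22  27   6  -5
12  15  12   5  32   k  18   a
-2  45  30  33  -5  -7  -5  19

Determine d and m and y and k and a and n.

d = 13, m = 18, y = 14, k = 12, a = 2, n = -5

Rows 1 and 4 both sum to 108, so that's the common total.
The known cells in row 5 total 95, leaving 108 − 95 = 13 for the blank.
The known cells in row 3 total 113, leaving 108 − 113 = -5 for the blank.
The known cells in column 8 total 106, leaving 108 − 106 = 2 for the blank.
The known cells in row 7 total 96, leaving 108 − 96 = 12 for the blank.
The known cells in column 6 total 94, leaving 108 − 94 = 14 for the blank.
The known cells in row 2 total 90, leaving 108 − 90 = 18 for the blank.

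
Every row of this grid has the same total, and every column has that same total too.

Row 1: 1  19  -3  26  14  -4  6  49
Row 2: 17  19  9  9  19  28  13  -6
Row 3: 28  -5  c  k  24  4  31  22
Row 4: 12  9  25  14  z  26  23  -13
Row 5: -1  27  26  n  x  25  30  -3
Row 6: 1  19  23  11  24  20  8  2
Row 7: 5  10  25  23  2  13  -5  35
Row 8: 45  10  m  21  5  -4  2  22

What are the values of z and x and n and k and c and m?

Rows 1 and 2 both sum to 108, so that's the common total.
Row 4 has 12 + 9 + 25 + 14 + 26 + 23 − 13 = 96; the blank must be 108 − 96 = 12.
Column 5 has 14 + 19 + 24 + 12 + 24 + 2 + 5 = 100; the blank must be 108 − 100 = 8.
Row 5 has -1 + 27 + 26 + 8 + 25 + 30 − 3 = 112; the blank must be 108 − 112 = -4.
Column 4 has 26 + 9 + 14 − 4 + 11 + 23 + 21 = 100; the blank must be 108 − 100 = 8.
Row 8 has 45 + 10 + 21 + 5 − 4 + 2 + 22 = 101; the blank must be 108 − 101 = 7.
Row 3 has 28 − 5 + 8 + 24 + 4 + 31 + 22 = 112; the blank must be 108 − 112 = -4.

z = 12, x = 8, n = -4, k = 8, c = -4, m = 7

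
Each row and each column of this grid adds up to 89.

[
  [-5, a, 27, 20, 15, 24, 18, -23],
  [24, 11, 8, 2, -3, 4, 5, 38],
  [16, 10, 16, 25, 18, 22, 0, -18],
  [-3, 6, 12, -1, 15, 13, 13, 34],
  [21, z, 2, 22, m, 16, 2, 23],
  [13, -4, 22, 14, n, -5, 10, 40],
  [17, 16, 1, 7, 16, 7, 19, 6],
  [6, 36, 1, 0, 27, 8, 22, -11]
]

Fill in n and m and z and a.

n = -1, m = 2, z = 1, a = 13

Row 6: 13 − 4 + 22 + 14 − 5 + 10 + 40 = 90, so its missing entry is 89 − 90 = -1.
Column 5: 15 − 3 + 18 + 15 − 1 + 16 + 27 = 87, so its missing entry is 89 − 87 = 2.
Row 5: 21 + 2 + 22 + 2 + 16 + 2 + 23 = 88, so its missing entry is 89 − 88 = 1.
Row 1: -5 + 27 + 20 + 15 + 24 + 18 − 23 = 76, so its missing entry is 89 − 76 = 13.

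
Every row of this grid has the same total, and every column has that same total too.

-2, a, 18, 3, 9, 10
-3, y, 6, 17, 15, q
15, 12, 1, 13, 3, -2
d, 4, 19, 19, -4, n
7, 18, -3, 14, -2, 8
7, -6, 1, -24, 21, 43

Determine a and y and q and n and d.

a = 4, y = 10, q = -3, n = -14, d = 18

Rows 3 and 5 both sum to 42, so that's the common total.
Row 1 has -2 + 18 + 3 + 9 + 10 = 38; the blank must be 42 − 38 = 4.
Column 2 has 4 + 12 + 4 + 18 − 6 = 32; the blank must be 42 − 32 = 10.
Row 2 has -3 + 10 + 6 + 17 + 15 = 45; the blank must be 42 − 45 = -3.
Column 1 has -2 − 3 + 15 + 7 + 7 = 24; the blank must be 42 − 24 = 18.
Row 4 has 18 + 4 + 19 + 19 − 4 = 56; the blank must be 42 − 56 = -14.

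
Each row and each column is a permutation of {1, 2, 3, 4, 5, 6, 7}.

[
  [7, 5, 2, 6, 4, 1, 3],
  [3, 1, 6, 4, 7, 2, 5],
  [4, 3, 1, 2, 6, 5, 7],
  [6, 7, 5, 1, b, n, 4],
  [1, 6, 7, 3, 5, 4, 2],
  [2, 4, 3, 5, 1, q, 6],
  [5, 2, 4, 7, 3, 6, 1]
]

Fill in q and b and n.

For row 6, column 6: row 6 already has {1, 2, 3, 4, 5, 6}; that leaves 7.
Cell (4,5): column 5 already has {1, 3, 4, 5, 6, 7} → 2.
At (row 4, col 6): row 4 already has {1, 2, 4, 5, 6, 7}, so the value is 3.

q = 7, b = 2, n = 3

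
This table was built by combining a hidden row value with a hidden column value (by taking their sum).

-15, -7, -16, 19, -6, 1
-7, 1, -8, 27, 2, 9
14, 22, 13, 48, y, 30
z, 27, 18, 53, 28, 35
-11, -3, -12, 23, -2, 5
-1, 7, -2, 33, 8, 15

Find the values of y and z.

The difference between any two rows is the same in every column — this is an addition table with the headers hidden.
Row 3 minus row 1 is 13 − (-16) = 29, so its entry in column 5 is -6 + 29 = 23.
Row 4 minus row 1 is 18 − (-16) = 34, so its entry in column 1 is -15 + 34 = 19.

y = 23, z = 19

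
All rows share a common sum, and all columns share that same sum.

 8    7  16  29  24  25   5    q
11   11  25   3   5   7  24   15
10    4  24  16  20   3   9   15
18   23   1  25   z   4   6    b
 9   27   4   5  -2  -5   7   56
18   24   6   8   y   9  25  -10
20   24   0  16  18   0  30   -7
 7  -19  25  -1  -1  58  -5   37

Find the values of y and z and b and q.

y = 21, z = 16, b = 8, q = -13

Rows 2 and 3 both sum to 101, so that's the common total.
Row 1: 8 + 7 + 16 + 29 + 24 + 25 + 5 = 114, so its missing entry is 101 − 114 = -13.
Column 8: -13 + 15 + 15 + 56 − 10 − 7 + 37 = 93, so its missing entry is 101 − 93 = 8.
Row 6: 18 + 24 + 6 + 8 + 9 + 25 − 10 = 80, so its missing entry is 101 − 80 = 21.
Row 4: 18 + 23 + 1 + 25 + 4 + 6 + 8 = 85, so its missing entry is 101 − 85 = 16.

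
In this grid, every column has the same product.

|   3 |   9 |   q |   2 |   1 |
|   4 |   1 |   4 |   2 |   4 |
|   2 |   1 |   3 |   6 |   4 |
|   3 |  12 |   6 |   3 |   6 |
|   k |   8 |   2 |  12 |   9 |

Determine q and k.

Columns 2 and 4 each multiply to 864, so every column has product 864.
Column 3: 4×3×6×2 = 144, so the missing entry is 864 ÷ 144 = 6.
Column 1: 3×4×2×3 = 72, so the missing entry is 864 ÷ 72 = 12.

q = 6, k = 12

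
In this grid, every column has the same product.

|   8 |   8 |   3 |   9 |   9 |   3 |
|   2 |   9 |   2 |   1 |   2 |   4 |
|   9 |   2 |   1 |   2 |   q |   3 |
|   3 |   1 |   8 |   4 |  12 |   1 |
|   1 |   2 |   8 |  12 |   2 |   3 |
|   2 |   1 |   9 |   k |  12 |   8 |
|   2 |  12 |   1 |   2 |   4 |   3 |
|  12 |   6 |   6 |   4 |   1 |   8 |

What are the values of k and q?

Columns 1 and 6 each multiply to 20736, so every column has product 20736.
Column 4: 9×1×2×4×12×2×4 = 6912, so the missing entry is 20736 ÷ 6912 = 3.
Column 5: 9×2×12×2×12×4×1 = 20736, so the missing entry is 20736 ÷ 20736 = 1.

k = 3, q = 1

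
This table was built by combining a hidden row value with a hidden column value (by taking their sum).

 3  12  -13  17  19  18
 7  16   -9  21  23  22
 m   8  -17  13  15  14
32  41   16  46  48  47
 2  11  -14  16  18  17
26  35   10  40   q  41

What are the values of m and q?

The difference between any two rows is the same in every column — this is an addition table with the headers hidden.
Row 3 minus row 1 is 14 − 18 = -4, so its entry in column 1 is 3 + (-4) = -1.
Row 6 minus row 1 is 41 − 18 = 23, so its entry in column 5 is 19 + 23 = 42.

m = -1, q = 42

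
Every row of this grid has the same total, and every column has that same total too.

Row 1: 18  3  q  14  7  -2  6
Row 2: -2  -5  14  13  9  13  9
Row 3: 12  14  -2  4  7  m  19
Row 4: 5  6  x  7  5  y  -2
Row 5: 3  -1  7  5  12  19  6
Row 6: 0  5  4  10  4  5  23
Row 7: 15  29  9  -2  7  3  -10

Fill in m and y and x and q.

m = -3, y = 16, x = 14, q = 5

Rows 2 and 5 both sum to 51, so that's the common total.
Row 3: 12 + 14 − 2 + 4 + 7 + 19 = 54, so its missing entry is 51 − 54 = -3.
Column 6: -2 + 13 − 3 + 19 + 5 + 3 = 35, so its missing entry is 51 − 35 = 16.
Row 4: 5 + 6 + 7 + 5 + 16 − 2 = 37, so its missing entry is 51 − 37 = 14.
Row 1: 18 + 3 + 14 + 7 − 2 + 6 = 46, so its missing entry is 51 − 46 = 5.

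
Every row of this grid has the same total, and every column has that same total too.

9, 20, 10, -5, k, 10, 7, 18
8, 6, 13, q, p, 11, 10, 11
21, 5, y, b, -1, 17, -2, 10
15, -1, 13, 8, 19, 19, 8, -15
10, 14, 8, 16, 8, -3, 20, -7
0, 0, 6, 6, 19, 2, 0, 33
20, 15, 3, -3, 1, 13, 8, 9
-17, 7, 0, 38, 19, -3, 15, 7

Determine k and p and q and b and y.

k = -3, p = 4, q = 3, b = 3, y = 13

Rows 4 and 5 both sum to 66, so that's the common total.
Row 1 has 9 + 20 + 10 − 5 + 10 + 7 + 18 = 69; the blank must be 66 − 69 = -3.
Column 5 has -3 − 1 + 19 + 8 + 19 + 1 + 19 = 62; the blank must be 66 − 62 = 4.
Column 3 has 10 + 13 + 13 + 8 + 6 + 3 + 0 = 53; the blank must be 66 − 53 = 13.
Row 3 has 21 + 5 + 13 − 1 + 17 − 2 + 10 = 63; the blank must be 66 − 63 = 3.
Row 2 has 8 + 6 + 13 + 4 + 11 + 10 + 11 = 63; the blank must be 66 − 63 = 3.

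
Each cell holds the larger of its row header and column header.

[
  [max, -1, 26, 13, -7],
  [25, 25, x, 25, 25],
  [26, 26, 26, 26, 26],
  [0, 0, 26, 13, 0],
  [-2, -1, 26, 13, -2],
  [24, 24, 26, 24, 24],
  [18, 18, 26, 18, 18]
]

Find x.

26

max(25, 26) = 26.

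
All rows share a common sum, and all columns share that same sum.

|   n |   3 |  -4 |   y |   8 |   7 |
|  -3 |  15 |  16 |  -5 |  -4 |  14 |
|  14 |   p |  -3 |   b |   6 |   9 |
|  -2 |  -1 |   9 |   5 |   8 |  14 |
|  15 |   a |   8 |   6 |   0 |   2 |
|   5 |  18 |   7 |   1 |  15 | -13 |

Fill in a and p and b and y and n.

a = 2, p = -4, b = 11, y = 15, n = 4

Rows 2 and 4 both sum to 33, so that's the common total.
Column 1 has -3 + 14 − 2 + 15 + 5 = 29; the blank must be 33 − 29 = 4.
Row 1 has 4 + 3 − 4 + 8 + 7 = 18; the blank must be 33 − 18 = 15.
Column 4 has 15 − 5 + 5 + 6 + 1 = 22; the blank must be 33 − 22 = 11.
Row 3 has 14 − 3 + 11 + 6 + 9 = 37; the blank must be 33 − 37 = -4.
Row 5 has 15 + 8 + 6 + 0 + 2 = 31; the blank must be 33 − 31 = 2.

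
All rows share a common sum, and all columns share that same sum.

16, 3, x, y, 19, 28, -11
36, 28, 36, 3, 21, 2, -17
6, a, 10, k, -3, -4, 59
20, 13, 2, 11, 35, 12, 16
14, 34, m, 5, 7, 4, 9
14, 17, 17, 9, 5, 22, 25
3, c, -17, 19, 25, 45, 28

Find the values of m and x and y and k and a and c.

Rows 2 and 4 both sum to 109, so that's the common total.
The known cells in row 7 total 103, leaving 109 − 103 = 6 for the blank.
The known cells in column 2 total 101, leaving 109 − 101 = 8 for the blank.
The known cells in row 5 total 73, leaving 109 − 73 = 36 for the blank.
The known cells in row 3 total 76, leaving 109 − 76 = 33 for the blank.
The known cells in column 4 total 80, leaving 109 − 80 = 29 for the blank.
The known cells in row 1 total 84, leaving 109 − 84 = 25 for the blank.

m = 36, x = 25, y = 29, k = 33, a = 8, c = 6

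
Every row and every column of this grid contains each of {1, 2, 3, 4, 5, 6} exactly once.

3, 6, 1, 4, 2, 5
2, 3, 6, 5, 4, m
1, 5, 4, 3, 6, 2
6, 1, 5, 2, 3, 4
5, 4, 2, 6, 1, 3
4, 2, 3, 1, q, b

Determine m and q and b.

m = 1, q = 5, b = 6

At (row 6, col 5): column 5 already has {1, 2, 3, 4, 6}, so the value is 5.
Cell (6,6): row 6 already has {1, 2, 3, 4, 5} → 6.
Cell (2,6): row 2 already has {2, 3, 4, 5, 6} → 1.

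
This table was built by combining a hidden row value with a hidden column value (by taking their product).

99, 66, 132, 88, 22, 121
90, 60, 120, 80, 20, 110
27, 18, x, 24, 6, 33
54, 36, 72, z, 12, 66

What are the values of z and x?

Each row is a constant multiple of every other row — this is a multiplication table with the headers hidden.
Row 4 is 36/66 = 6/11 times row 1, so its entry in column 4 is 88 × 6/11 = 48.
Row 3 is 18/66 = 3/11 times row 1, so its entry in column 3 is 132 × 3/11 = 36.

z = 48, x = 36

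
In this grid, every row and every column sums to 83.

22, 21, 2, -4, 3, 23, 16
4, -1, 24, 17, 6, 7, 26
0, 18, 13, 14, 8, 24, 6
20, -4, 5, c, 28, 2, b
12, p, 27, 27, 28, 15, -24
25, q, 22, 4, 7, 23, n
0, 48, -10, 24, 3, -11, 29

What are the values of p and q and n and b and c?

p = -2, q = 3, n = -1, b = 31, c = 1

Column 4 has -4 + 17 + 14 + 27 + 4 + 24 = 82; the blank must be 83 − 82 = 1.
Row 4 has 20 − 4 + 5 + 1 + 28 + 2 = 52; the blank must be 83 − 52 = 31.
Column 7 has 16 + 26 + 6 + 31 − 24 + 29 = 84; the blank must be 83 − 84 = -1.
Row 6 has 25 + 22 + 4 + 7 + 23 − 1 = 80; the blank must be 83 − 80 = 3.
Row 5 has 12 + 27 + 27 + 28 + 15 − 24 = 85; the blank must be 83 − 85 = -2.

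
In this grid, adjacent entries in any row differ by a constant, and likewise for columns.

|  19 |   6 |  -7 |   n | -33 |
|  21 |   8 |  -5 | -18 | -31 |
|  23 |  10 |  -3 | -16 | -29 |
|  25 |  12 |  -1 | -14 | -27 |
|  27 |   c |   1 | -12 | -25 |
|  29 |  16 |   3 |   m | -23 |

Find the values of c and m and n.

Along each row the entries change by -13 per step; down each column they change by 2.
Row 5: from 27 at column 1, stepping by -13 to column 2 gives 14.
Row 6: from 29 at column 1, stepping by -13 to column 4 gives -10.
Row 1: from 19 at column 1, stepping by -13 to column 4 gives -20.

c = 14, m = -10, n = -20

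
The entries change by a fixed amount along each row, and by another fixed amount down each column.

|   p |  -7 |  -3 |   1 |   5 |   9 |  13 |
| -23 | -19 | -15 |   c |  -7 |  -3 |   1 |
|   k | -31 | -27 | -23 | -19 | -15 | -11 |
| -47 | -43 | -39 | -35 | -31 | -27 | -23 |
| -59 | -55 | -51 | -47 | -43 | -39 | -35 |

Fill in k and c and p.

k = -35, c = -11, p = -11

Along each row the entries change by 4 per step; down each column they change by -12.
Row 3: from -31 at column 2, stepping by 4 to column 1 gives -35.
Row 2: from -23 at column 1, stepping by 4 to column 4 gives -11.
Row 1: from -7 at column 2, stepping by 4 to column 1 gives -11.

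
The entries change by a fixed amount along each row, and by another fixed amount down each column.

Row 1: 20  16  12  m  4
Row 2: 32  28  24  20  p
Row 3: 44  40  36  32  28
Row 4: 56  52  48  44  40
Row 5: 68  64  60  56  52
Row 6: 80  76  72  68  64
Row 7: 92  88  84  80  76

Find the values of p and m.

Along each row the entries change by -4 per step; down each column they change by 12.
Row 2: from 32 at column 1, stepping by -4 to column 5 gives 16.
Row 1: from 20 at column 1, stepping by -4 to column 4 gives 8.

p = 16, m = 8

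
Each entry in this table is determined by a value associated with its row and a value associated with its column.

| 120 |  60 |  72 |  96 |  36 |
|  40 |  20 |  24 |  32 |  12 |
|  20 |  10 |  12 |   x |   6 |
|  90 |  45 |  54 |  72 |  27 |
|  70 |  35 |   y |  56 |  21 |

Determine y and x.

Each row is a constant multiple of every other row — this is a multiplication table with the headers hidden.
Row 5 is 21/36 = 7/12 times row 1, so its entry in column 3 is 72 × 7/12 = 42.
Row 3 is 6/36 = 1/6 times row 1, so its entry in column 4 is 96 × 1/6 = 16.

y = 42, x = 16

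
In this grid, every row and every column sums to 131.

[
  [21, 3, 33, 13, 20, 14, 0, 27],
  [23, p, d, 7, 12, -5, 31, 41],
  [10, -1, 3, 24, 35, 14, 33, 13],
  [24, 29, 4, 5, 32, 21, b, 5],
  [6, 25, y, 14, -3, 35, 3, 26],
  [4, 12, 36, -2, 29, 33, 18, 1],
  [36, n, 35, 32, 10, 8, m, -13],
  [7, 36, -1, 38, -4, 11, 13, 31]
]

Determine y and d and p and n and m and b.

The known cells in row 5 total 106, leaving 131 − 106 = 25 for the blank.
The known cells in column 3 total 135, leaving 131 − 135 = -4 for the blank.
The known cells in row 2 total 105, leaving 131 − 105 = 26 for the blank.
The known cells in column 2 total 130, leaving 131 − 130 = 1 for the blank.
The known cells in row 4 total 120, leaving 131 − 120 = 11 for the blank.
The known cells in row 7 total 109, leaving 131 − 109 = 22 for the blank.

y = 25, d = -4, p = 26, n = 1, m = 22, b = 11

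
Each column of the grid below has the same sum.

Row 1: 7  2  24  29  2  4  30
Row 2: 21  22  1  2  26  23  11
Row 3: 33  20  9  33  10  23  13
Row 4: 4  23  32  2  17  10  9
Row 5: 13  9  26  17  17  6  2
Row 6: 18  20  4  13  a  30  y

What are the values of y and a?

Column 1 sums to 96 and so does column 6; that's the common total.
In column 7 the known cells total 65, leaving 96 − 65 = 31.
In column 5 the known cells total 72, leaving 96 − 72 = 24.

y = 31, a = 24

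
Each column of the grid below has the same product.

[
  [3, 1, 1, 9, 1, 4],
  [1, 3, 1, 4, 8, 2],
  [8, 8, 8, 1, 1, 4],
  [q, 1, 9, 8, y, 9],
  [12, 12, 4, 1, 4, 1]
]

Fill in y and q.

Columns 2 and 3 each multiply to 288, so every column has product 288.
Column 5: 1×8×1×4 = 32, so the missing entry is 288 ÷ 32 = 9.
Column 1: 3×1×8×12 = 288, so the missing entry is 288 ÷ 288 = 1.

y = 9, q = 1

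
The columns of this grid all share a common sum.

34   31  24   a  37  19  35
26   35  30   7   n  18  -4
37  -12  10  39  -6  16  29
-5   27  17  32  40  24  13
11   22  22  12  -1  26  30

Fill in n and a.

n = 33, a = 13

Column 6 sums to 103 and so does column 7; that's the common total.
In column 5 the known cells total 70, leaving 103 − 70 = 33.
In column 4 the known cells total 90, leaving 103 − 90 = 13.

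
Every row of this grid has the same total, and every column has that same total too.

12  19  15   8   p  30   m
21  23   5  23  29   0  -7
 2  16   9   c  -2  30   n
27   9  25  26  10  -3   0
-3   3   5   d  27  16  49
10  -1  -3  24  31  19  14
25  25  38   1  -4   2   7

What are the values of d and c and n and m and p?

Rows 2 and 4 both sum to 94, so that's the common total.
The known cells in column 5 total 91, leaving 94 − 91 = 3 for the blank.
The known cells in row 5 total 97, leaving 94 − 97 = -3 for the blank.
The known cells in row 1 total 87, leaving 94 − 87 = 7 for the blank.
The known cells in column 4 total 79, leaving 94 − 79 = 15 for the blank.
The known cells in row 3 total 70, leaving 94 − 70 = 24 for the blank.

d = -3, c = 15, n = 24, m = 7, p = 3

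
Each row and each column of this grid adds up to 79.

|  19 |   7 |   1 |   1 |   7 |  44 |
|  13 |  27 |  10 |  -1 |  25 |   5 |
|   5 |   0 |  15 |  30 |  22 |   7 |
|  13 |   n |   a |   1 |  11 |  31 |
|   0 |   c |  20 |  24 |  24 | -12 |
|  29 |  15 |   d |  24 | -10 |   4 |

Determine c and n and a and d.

The known cells in row 5 total 56, leaving 79 − 56 = 23 for the blank.
The known cells in column 2 total 72, leaving 79 − 72 = 7 for the blank.
The known cells in row 4 total 63, leaving 79 − 63 = 16 for the blank.
The known cells in row 6 total 62, leaving 79 − 62 = 17 for the blank.

c = 23, n = 7, a = 16, d = 17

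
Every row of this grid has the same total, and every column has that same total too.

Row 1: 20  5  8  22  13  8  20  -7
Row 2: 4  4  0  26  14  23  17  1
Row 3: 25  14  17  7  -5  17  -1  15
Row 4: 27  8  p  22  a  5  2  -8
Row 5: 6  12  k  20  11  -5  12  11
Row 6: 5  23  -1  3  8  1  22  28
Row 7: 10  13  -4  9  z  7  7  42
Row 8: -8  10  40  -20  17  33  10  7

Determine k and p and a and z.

k = 22, p = 7, a = 26, z = 5

Rows 1 and 2 both sum to 89, so that's the common total.
Row 7: 10 + 13 − 4 + 9 + 7 + 7 + 42 = 84, so its missing entry is 89 − 84 = 5.
Column 5: 13 + 14 − 5 + 11 + 8 + 5 + 17 = 63, so its missing entry is 89 − 63 = 26.
Row 4: 27 + 8 + 22 + 26 + 5 + 2 − 8 = 82, so its missing entry is 89 − 82 = 7.
Row 5: 6 + 12 + 20 + 11 − 5 + 12 + 11 = 67, so its missing entry is 89 − 67 = 22.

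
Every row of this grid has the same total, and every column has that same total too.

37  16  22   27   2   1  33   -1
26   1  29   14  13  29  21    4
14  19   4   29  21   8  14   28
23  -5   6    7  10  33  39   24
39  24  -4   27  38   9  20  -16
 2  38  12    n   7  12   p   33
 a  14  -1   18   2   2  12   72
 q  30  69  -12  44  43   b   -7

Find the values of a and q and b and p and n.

a = 18, q = -22, b = -8, p = 6, n = 27

Rows 1 and 2 both sum to 137, so that's the common total.
Row 7 has 14 − 1 + 18 + 2 + 2 + 12 + 72 = 119; the blank must be 137 − 119 = 18.
Column 1 has 37 + 26 + 14 + 23 + 39 + 2 + 18 = 159; the blank must be 137 − 159 = -22.
Row 8 has -22 + 30 + 69 − 12 + 44 + 43 − 7 = 145; the blank must be 137 − 145 = -8.
Column 7 has 33 + 21 + 14 + 39 + 20 + 12 − 8 = 131; the blank must be 137 − 131 = 6.
Row 6 has 2 + 38 + 12 + 7 + 12 + 6 + 33 = 110; the blank must be 137 − 110 = 27.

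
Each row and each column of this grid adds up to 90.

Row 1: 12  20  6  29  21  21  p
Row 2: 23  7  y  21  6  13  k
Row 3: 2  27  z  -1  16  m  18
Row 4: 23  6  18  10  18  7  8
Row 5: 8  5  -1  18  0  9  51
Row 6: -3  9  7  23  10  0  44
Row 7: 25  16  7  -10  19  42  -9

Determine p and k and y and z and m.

Row 1 has 12 + 20 + 6 + 29 + 21 + 21 = 109; the blank must be 90 − 109 = -19.
Column 7 has -19 + 18 + 8 + 51 + 44 − 9 = 93; the blank must be 90 − 93 = -3.
Row 2 has 23 + 7 + 21 + 6 + 13 − 3 = 67; the blank must be 90 − 67 = 23.
Column 3 has 6 + 23 + 18 − 1 + 7 + 7 = 60; the blank must be 90 − 60 = 30.
Row 3 has 2 + 27 + 30 − 1 + 16 + 18 = 92; the blank must be 90 − 92 = -2.

p = -19, k = -3, y = 23, z = 30, m = -2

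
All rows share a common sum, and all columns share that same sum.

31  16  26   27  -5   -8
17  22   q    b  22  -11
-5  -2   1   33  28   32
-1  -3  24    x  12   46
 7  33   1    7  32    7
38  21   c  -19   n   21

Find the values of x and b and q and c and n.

Rows 1 and 3 both sum to 87, so that's the common total.
Column 5 has -5 + 22 + 28 + 12 + 32 = 89; the blank must be 87 − 89 = -2.
Row 4 has -1 − 3 + 24 + 12 + 46 = 78; the blank must be 87 − 78 = 9.
Column 4 has 27 + 33 + 9 + 7 − 19 = 57; the blank must be 87 − 57 = 30.
Row 2 has 17 + 22 + 30 + 22 − 11 = 80; the blank must be 87 − 80 = 7.
Row 6 has 38 + 21 − 19 − 2 + 21 = 59; the blank must be 87 − 59 = 28.

x = 9, b = 30, q = 7, c = 28, n = -2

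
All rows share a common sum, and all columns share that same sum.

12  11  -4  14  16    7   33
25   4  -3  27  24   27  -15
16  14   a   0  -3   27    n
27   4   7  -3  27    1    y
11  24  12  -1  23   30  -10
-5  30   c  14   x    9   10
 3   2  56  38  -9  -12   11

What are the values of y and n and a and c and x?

Rows 1 and 2 both sum to 89, so that's the common total.
Column 5 has 16 + 24 − 3 + 27 + 23 − 9 = 78; the blank must be 89 − 78 = 11.
Row 4 has 27 + 4 + 7 − 3 + 27 + 1 = 63; the blank must be 89 − 63 = 26.
Column 7 has 33 − 15 + 26 − 10 + 10 + 11 = 55; the blank must be 89 − 55 = 34.
Row 3 has 16 + 14 + 0 − 3 + 27 + 34 = 88; the blank must be 89 − 88 = 1.
Row 6 has -5 + 30 + 14 + 11 + 9 + 10 = 69; the blank must be 89 − 69 = 20.

y = 26, n = 34, a = 1, c = 20, x = 11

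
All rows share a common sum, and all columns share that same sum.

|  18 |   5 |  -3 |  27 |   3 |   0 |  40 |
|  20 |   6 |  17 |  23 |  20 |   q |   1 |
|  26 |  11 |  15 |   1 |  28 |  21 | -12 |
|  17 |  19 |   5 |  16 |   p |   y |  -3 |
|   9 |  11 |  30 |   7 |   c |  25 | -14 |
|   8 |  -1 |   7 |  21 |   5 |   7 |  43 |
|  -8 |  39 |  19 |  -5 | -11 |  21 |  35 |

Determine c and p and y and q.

Rows 1 and 3 both sum to 90, so that's the common total.
Row 5: 9 + 11 + 30 + 7 + 25 − 14 = 68, so its missing entry is 90 − 68 = 22.
Column 5: 3 + 20 + 28 + 22 + 5 − 11 = 67, so its missing entry is 90 − 67 = 23.
Row 4: 17 + 19 + 5 + 16 + 23 − 3 = 77, so its missing entry is 90 − 77 = 13.
Row 2: 20 + 6 + 17 + 23 + 20 + 1 = 87, so its missing entry is 90 − 87 = 3.

c = 22, p = 23, y = 13, q = 3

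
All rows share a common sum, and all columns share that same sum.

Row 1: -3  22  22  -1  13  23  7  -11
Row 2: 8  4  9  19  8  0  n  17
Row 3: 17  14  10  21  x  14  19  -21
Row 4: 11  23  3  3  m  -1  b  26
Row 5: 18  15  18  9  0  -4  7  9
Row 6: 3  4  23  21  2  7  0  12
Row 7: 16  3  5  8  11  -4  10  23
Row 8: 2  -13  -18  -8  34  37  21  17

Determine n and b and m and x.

Rows 1 and 5 both sum to 72, so that's the common total.
Row 2 has 8 + 4 + 9 + 19 + 8 + 0 + 17 = 65; the blank must be 72 − 65 = 7.
Row 3 has 17 + 14 + 10 + 21 + 14 + 19 − 21 = 74; the blank must be 72 − 74 = -2.
Column 5 has 13 + 8 − 2 + 0 + 2 + 11 + 34 = 66; the blank must be 72 − 66 = 6.
Row 4 has 11 + 23 + 3 + 3 + 6 − 1 + 26 = 71; the blank must be 72 − 71 = 1.

n = 7, b = 1, m = 6, x = -2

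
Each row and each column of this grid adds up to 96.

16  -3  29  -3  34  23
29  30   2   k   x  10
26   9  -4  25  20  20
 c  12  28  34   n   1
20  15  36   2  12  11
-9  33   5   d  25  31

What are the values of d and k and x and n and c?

d = 11, k = 27, x = -2, n = 7, c = 14

The known cells in column 1 total 82, leaving 96 − 82 = 14 for the blank.
The known cells in row 4 total 89, leaving 96 − 89 = 7 for the blank.
The known cells in column 5 total 98, leaving 96 − 98 = -2 for the blank.
The known cells in row 6 total 85, leaving 96 − 85 = 11 for the blank.
The known cells in row 2 total 69, leaving 96 − 69 = 27 for the blank.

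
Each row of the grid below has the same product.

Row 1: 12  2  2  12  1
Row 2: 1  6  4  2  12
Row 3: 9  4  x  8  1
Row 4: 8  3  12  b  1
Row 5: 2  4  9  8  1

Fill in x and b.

x = 2, b = 2

Rows 1 and 5 each multiply to 576, so every row has product 576.
Row 3: 9×4×8×1 = 288, so the missing entry is 576 ÷ 288 = 2.
Row 4: 8×3×12×1 = 288, so the missing entry is 576 ÷ 288 = 2.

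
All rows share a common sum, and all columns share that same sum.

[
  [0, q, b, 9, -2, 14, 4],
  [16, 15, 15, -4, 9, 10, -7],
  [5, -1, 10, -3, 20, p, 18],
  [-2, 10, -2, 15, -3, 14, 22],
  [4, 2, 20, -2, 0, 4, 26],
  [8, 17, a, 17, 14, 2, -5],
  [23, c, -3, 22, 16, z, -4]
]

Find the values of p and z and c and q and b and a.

p = 5, z = 5, c = -5, q = 16, b = 13, a = 1

Rows 2 and 4 both sum to 54, so that's the common total.
The known cells in row 3 total 49, leaving 54 − 49 = 5 for the blank.
The known cells in column 6 total 49, leaving 54 − 49 = 5 for the blank.
The known cells in row 7 total 59, leaving 54 − 59 = -5 for the blank.
The known cells in column 2 total 38, leaving 54 − 38 = 16 for the blank.
The known cells in row 1 total 41, leaving 54 − 41 = 13 for the blank.
The known cells in row 6 total 53, leaving 54 − 53 = 1 for the blank.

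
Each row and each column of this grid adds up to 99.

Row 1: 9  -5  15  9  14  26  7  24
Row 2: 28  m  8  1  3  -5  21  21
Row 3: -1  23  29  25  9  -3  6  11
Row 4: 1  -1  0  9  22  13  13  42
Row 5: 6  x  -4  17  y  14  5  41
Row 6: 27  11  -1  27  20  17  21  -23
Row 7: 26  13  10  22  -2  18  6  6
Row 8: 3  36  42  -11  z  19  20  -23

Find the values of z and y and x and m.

z = 13, y = 20, x = 0, m = 22

The known cells in row 8 total 86, leaving 99 − 86 = 13 for the blank.
The known cells in column 5 total 79, leaving 99 − 79 = 20 for the blank.
The known cells in row 2 total 77, leaving 99 − 77 = 22 for the blank.
The known cells in row 5 total 99, leaving 99 − 99 = 0 for the blank.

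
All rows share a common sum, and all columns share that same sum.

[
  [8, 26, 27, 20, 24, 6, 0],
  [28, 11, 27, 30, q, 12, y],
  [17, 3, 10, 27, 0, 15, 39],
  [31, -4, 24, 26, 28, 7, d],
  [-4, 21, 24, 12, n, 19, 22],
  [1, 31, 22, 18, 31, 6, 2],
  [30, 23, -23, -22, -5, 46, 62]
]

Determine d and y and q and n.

Rows 1 and 3 both sum to 111, so that's the common total.
Row 5: -4 + 21 + 24 + 12 + 19 + 22 = 94, so its missing entry is 111 − 94 = 17.
Column 5: 24 + 0 + 28 + 17 + 31 − 5 = 95, so its missing entry is 111 − 95 = 16.
Row 2: 28 + 11 + 27 + 30 + 16 + 12 = 124, so its missing entry is 111 − 124 = -13.
Row 4: 31 − 4 + 24 + 26 + 28 + 7 = 112, so its missing entry is 111 − 112 = -1.

d = -1, y = -13, q = 16, n = 17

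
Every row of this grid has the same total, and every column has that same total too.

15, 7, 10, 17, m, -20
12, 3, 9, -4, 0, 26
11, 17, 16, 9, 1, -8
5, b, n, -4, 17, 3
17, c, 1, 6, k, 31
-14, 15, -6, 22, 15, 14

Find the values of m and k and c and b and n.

Rows 2 and 3 both sum to 46, so that's the common total.
The known cells in row 1 total 29, leaving 46 − 29 = 17 for the blank.
The known cells in column 5 total 50, leaving 46 − 50 = -4 for the blank.
The known cells in column 3 total 30, leaving 46 − 30 = 16 for the blank.
The known cells in row 4 total 37, leaving 46 − 37 = 9 for the blank.
The known cells in row 5 total 51, leaving 46 − 51 = -5 for the blank.

m = 17, k = -4, c = -5, b = 9, n = 16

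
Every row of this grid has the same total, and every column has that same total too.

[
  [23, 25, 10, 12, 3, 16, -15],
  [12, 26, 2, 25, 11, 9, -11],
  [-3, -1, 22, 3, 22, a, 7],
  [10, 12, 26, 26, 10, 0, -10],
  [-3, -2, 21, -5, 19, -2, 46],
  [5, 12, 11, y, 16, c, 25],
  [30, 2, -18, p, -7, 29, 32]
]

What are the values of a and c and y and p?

Rows 1 and 2 both sum to 74, so that's the common total.
Row 7: 30 + 2 − 18 − 7 + 29 + 32 = 68, so its missing entry is 74 − 68 = 6.
Column 4: 12 + 25 + 3 + 26 − 5 + 6 = 67, so its missing entry is 74 − 67 = 7.
Row 3: -3 − 1 + 22 + 3 + 22 + 7 = 50, so its missing entry is 74 − 50 = 24.
Row 6: 5 + 12 + 11 + 7 + 16 + 25 = 76, so its missing entry is 74 − 76 = -2.

a = 24, c = -2, y = 7, p = 6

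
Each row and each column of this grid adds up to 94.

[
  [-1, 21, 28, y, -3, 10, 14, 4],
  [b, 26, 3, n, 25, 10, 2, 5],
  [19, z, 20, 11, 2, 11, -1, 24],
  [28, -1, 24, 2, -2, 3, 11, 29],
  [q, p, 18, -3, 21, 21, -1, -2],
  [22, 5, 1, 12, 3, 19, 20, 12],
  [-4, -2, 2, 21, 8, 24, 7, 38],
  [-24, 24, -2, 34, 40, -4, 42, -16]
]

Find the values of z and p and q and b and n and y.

z = 8, p = 13, q = 27, b = 27, n = -4, y = 21

The known cells in row 3 total 86, leaving 94 − 86 = 8 for the blank.
The known cells in column 2 total 81, leaving 94 − 81 = 13 for the blank.
The known cells in row 5 total 67, leaving 94 − 67 = 27 for the blank.
The known cells in row 1 total 73, leaving 94 − 73 = 21 for the blank.
The known cells in column 1 total 67, leaving 94 − 67 = 27 for the blank.
The known cells in row 2 total 98, leaving 94 − 98 = -4 for the blank.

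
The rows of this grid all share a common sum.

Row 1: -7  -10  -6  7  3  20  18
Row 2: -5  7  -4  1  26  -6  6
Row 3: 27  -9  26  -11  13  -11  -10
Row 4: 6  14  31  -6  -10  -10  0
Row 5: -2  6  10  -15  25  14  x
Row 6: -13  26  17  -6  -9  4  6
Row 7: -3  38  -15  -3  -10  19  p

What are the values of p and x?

The complete rows each total 25.
Row 7 is missing 25 − 26 = -1 (since -3 + 38 − 15 − 3 − 10 + 19 = 26).
Row 5 is missing 25 − 38 = -13 (since -2 + 6 + 10 − 15 + 25 + 14 = 38).

p = -1, x = -13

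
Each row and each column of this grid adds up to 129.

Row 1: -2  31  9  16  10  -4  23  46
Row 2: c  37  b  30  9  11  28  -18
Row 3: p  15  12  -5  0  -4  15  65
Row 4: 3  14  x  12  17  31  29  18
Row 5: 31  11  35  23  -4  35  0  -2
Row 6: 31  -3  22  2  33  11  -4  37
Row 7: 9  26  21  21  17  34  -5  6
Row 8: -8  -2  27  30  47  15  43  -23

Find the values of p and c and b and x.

p = 31, c = 34, b = -2, x = 5

Row 4 has 3 + 14 + 12 + 17 + 31 + 29 + 18 = 124; the blank must be 129 − 124 = 5.
Column 3 has 9 + 12 + 5 + 35 + 22 + 21 + 27 = 131; the blank must be 129 − 131 = -2.
Row 2 has 37 − 2 + 30 + 9 + 11 + 28 − 18 = 95; the blank must be 129 − 95 = 34.
Row 3 has 15 + 12 − 5 + 0 − 4 + 15 + 65 = 98; the blank must be 129 − 98 = 31.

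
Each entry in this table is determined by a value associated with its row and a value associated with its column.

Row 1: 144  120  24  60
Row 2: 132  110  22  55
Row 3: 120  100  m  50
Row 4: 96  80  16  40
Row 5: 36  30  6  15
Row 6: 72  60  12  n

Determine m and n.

Each row is a constant multiple of every other row — this is a multiplication table with the headers hidden.
Row 3 is 100/120 = 5/6 times row 1, so its entry in column 3 is 24 × 5/6 = 20.
Row 6 is 60/120 = 1/2 times row 1, so its entry in column 4 is 60 × 1/2 = 30.

m = 20, n = 30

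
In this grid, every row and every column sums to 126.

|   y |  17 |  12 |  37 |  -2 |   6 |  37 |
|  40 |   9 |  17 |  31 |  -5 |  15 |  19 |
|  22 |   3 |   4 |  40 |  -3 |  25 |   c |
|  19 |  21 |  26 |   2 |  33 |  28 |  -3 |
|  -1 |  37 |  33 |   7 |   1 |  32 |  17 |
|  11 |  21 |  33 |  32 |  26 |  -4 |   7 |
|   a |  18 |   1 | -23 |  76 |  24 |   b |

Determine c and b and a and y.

c = 35, b = 14, a = 16, y = 19

The known cells in row 3 total 91, leaving 126 − 91 = 35 for the blank.
The known cells in column 7 total 112, leaving 126 − 112 = 14 for the blank.
The known cells in row 1 total 107, leaving 126 − 107 = 19 for the blank.
The known cells in row 7 total 110, leaving 126 − 110 = 16 for the blank.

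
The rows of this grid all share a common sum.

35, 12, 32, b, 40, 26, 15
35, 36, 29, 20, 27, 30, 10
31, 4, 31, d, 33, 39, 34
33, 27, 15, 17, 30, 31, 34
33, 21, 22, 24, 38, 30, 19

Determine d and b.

d = 15, b = 27

Row 2 sums to 187 and so does row 4; that's the common total.
In row 3 the known cells total 172, leaving 187 − 172 = 15.
In row 1 the known cells total 160, leaving 187 − 160 = 27.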